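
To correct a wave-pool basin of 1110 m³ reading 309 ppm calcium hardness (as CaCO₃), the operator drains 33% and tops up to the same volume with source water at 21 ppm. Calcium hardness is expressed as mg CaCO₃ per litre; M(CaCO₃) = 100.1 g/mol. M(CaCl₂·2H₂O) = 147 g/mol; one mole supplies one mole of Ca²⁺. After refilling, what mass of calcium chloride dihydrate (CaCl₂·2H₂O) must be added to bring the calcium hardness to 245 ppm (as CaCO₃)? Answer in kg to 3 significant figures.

Volume: 1110 m³ = 1,110,000 L.
After draining 33% and refilling: 309 × 0.67 + 21 × 0.33 = 213.96 ppm.
Deficit to target: 245 − 213.96 = 31.04 mg/L.
As CaCO₃: 31.04 mg/L × 1,110,000 L = 34,450 g; ÷ 100.1 = 344.2 mol Ca²⁺.
Mass: 344.2 × 147 = 50,600 g.

50.6 kg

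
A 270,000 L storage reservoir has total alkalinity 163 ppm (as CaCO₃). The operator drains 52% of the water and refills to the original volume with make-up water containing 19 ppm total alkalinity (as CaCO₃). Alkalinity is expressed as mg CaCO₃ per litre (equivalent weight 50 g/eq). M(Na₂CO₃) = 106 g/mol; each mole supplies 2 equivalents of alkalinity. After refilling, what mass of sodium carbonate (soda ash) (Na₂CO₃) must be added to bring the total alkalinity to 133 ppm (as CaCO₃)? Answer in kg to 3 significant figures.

After draining 52% and refilling: 163 × 0.48 + 19 × 0.52 = 88.12 ppm.
Deficit to target: 133 − 88.12 = 44.88 mg/L.
As CaCO₃: 44.88 mg/L × 270,000 L = 12,120 g; ÷ 50 g/eq ÷ 2 = 121.2 mol Na₂CO₃.
Mass: 121.2 × 106 = 12,840 g.

12.8 kg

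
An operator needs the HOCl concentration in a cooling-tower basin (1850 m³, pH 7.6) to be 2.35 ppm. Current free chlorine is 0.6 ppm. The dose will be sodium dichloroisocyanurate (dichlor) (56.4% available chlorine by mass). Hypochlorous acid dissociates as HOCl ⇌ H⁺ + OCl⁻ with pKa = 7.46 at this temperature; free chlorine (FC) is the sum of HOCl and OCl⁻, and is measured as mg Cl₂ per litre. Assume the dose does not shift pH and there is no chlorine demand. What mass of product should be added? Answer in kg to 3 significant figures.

16.4 kg

Volume: 1850 m³ = 1,850,000 L.
[OCl⁻]/[HOCl] = 10^(pH − pKa) = 10^(7.6 − 7.46) = 1.38; fraction as HOCl = 1/(1 + 1.38) = 0.4201.
Free chlorine required for 2.35 ppm HOCl: 2.35 / 0.4201 = 5.594 ppm.
FC to add: 5.594 − 0.6 = 4.994 mg/L as Cl₂.
Cl₂ equivalent: 4.994 mg/L × 1,850,000 L = 9239 g.
Product at 56.4% available Cl: 9239 / 0.564 = 16,380 g.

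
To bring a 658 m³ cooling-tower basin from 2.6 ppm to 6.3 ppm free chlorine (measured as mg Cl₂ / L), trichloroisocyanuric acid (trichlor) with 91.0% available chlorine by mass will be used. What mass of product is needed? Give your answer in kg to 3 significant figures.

2.68 kg

Volume: 658 m³ = 658,000 L.
Chlorine deficit: 6.3 − 2.6 = 3.7 ppm = 3.7 mg/L as Cl₂.
Cl₂ equivalent needed: 3.7 mg/L × 658,000 L = 2,435,000 mg = 2435 g.
Product at 91.0% available chlorine: 2435 / 0.91 = 2675 g.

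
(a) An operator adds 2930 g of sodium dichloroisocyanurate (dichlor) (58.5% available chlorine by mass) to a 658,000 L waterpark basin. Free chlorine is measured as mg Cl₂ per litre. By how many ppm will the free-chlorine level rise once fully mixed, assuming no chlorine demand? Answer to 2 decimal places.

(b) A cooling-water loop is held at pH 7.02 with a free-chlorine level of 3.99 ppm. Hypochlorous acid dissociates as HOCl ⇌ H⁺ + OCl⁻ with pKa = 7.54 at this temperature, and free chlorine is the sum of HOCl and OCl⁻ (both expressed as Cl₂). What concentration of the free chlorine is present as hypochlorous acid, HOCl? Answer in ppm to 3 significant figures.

(a) 2.60 ppm; (b) 3.06 ppm

(a) Available chlorine delivered: 2930 g × 0.585 = 1714 g as Cl₂.
(a) Concentration rise: 1714 g / 658,000 L = 2.605 mg/L = 2.60 ppm.

(b) [OCl⁻]/[HOCl] = 10^(pH − pKa) = 10^(7.02 − 7.54) = 10^-0.52 = 0.302.
(b) Fraction as HOCl = 1 / (1 + 0.302) = 0.7681.
(b) HOCl = 0.7681 × 3.99 ppm = 3.065 ppm.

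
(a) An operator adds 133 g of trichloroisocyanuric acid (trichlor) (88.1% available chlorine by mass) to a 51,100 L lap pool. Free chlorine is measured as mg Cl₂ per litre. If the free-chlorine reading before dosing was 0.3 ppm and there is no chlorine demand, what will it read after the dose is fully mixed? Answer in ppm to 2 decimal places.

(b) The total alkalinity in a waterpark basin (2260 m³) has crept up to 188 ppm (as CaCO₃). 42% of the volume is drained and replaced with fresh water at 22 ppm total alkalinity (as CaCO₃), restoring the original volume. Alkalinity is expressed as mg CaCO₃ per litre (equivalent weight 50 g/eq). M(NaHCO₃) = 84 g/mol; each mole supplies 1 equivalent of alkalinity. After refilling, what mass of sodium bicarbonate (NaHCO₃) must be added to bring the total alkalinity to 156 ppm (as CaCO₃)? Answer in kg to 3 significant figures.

(a) Available chlorine delivered: 133 g × 0.881 = 117.2 g as Cl₂.
(a) Concentration rise: 117.2 g / 51,100 L = 2.293 mg/L = 2.29 ppm.
(a) Final FC: 0.3 + 2.29 = 2.59 ppm.

(b) Volume: 2260 m³ = 2,260,000 L.
(b) After draining 42% and refilling: 188 × 0.58 + 22 × 0.42 = 118.28 ppm.
(b) Deficit to target: 156 − 118.28 = 37.72 mg/L.
(b) As CaCO₃: 37.72 mg/L × 2,260,000 L = 85,250 g; ÷ 50 g/eq ÷ 1 = 1705 mol NaHCO₃.
(b) Mass: 1705 × 84 = 143,200 g.

(a) 2.59 ppm; (b) 143 kg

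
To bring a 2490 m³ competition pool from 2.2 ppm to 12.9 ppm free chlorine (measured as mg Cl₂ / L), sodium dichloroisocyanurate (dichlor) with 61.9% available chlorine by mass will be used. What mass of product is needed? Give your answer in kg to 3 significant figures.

Volume: 2490 m³ = 2,490,000 L.
Chlorine deficit: 12.9 − 2.2 = 10.7 ppm = 10.7 mg/L as Cl₂.
Cl₂ equivalent needed: 10.7 mg/L × 2,490,000 L = 26,640,000 mg = 26,640 g.
Product at 61.9% available chlorine: 26,640 / 0.619 = 43,040 g.

43.0 kg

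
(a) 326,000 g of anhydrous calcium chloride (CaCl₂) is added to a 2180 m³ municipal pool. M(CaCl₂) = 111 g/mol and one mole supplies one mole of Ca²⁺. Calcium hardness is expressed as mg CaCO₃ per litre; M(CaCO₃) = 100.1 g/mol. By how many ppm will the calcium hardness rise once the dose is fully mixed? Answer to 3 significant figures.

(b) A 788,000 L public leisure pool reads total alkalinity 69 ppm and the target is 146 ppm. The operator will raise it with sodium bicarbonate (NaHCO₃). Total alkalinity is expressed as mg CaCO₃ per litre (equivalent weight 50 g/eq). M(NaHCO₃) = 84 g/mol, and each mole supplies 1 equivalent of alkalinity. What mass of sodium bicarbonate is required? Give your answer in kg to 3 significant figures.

(a) 135 ppm; (b) 102 kg

(a) Volume: 2180 m³ = 2,180,000 L.
(a) Moles of Ca²⁺: 326,000 g ÷ 111 g/mol = 2937 mol.
(a) As CaCO₃: 2937 mol × 100.1 g/mol = 294,000 g.
(a) Rise: 294,000 g / 2,180,000 L × 1000 = 134.9 mg/L.

(b) Alkalinity to add: (146 − 69) = 77 mg/L as CaCO₃ × 788,000 L = 60,680 g as CaCO₃.
(b) Equivalents: 60,680 g ÷ 50 g/eq = 1214 eq.
(b) NaHCO₃ supplies 1 eq per mole → 1214 mol.
(b) Mass: 1214 mol × 84 g/mol = 101,900 g.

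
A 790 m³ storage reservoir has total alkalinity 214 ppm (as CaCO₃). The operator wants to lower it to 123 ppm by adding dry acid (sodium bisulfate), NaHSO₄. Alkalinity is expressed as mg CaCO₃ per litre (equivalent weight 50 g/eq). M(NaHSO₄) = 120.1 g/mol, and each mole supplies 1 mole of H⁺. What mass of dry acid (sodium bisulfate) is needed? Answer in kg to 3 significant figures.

173 kg

Volume: 790 m³ = 790,000 L.
Alkalinity to neutralize: (214 − 123) = 91 mg/L as CaCO₃ × 790,000 L = 71,890 g as CaCO₃.
Equivalents of H⁺ required: 71,890 ÷ 50 g/eq = 1438 eq = 1438 mol NaHSO₄.
Mass of NaHSO₄: 1438 × 120.1 = 172,700 g.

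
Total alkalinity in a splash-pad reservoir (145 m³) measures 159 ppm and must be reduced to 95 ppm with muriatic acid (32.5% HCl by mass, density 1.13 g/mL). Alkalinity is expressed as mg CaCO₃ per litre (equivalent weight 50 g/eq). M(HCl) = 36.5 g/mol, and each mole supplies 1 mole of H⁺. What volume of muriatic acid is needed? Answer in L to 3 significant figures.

Volume: 145 m³ = 145,000 L.
Alkalinity to neutralize: (159 − 95) = 64 mg/L as CaCO₃ × 145,000 L = 9280 g as CaCO₃.
Equivalents of H⁺ required: 9280 ÷ 50 g/eq = 185.6 eq = 185.6 mol HCl.
Mass of HCl: 185.6 × 36.5 = 6774 g.
Mass of 32.5% solution: 6774 / 0.325 = 20,840 g.
Volume: 20,840 g ÷ 1.13 g/mL = 18,450 mL.

18.4 L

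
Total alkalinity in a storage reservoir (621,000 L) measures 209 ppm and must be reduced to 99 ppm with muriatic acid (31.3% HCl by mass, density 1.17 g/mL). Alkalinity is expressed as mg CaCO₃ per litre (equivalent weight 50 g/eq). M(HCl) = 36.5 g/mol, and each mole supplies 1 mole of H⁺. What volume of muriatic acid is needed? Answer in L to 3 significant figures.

Alkalinity to neutralize: (209 − 99) = 110 mg/L as CaCO₃ × 621,000 L = 68,310 g as CaCO₃.
Equivalents of H⁺ required: 68,310 ÷ 50 g/eq = 1366 eq = 1366 mol HCl.
Mass of HCl: 1366 × 36.5 = 49,870 g.
Mass of 31.3% solution: 49,870 / 0.313 = 159,300 g.
Volume: 159,300 g ÷ 1.17 g/mL = 136,200 mL.

136 L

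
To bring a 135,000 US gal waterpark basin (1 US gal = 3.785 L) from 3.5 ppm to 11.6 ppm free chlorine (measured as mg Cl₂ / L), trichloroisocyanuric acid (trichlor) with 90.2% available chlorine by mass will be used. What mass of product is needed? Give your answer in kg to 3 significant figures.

Volume: 135,000 US gal × 3.785 L/gal = 510,975 L.
Chlorine deficit: 11.6 − 3.5 = 8.1 ppm = 8.1 mg/L as Cl₂.
Cl₂ equivalent needed: 8.1 mg/L × 510,975 L = 4,139,000 mg = 4139 g.
Product at 90.2% available chlorine: 4139 / 0.902 = 4589 g.

4.59 kg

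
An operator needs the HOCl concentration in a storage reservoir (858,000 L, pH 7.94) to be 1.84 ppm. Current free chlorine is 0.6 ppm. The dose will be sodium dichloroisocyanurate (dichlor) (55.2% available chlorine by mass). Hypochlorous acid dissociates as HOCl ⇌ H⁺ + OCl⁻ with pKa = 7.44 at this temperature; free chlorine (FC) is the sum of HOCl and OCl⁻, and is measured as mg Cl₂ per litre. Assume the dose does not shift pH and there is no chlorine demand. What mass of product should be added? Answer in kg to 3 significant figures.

[OCl⁻]/[HOCl] = 10^(pH − pKa) = 10^(7.94 − 7.44) = 3.162; fraction as HOCl = 1/(1 + 3.162) = 0.2403.
Free chlorine required for 1.84 ppm HOCl: 1.84 / 0.2403 = 7.659 ppm.
FC to add: 7.659 − 0.6 = 7.059 mg/L as Cl₂.
Cl₂ equivalent: 7.059 mg/L × 858,000 L = 6056 g.
Product at 55.2% available Cl: 6056 / 0.552 = 10,970 g.

11.0 kg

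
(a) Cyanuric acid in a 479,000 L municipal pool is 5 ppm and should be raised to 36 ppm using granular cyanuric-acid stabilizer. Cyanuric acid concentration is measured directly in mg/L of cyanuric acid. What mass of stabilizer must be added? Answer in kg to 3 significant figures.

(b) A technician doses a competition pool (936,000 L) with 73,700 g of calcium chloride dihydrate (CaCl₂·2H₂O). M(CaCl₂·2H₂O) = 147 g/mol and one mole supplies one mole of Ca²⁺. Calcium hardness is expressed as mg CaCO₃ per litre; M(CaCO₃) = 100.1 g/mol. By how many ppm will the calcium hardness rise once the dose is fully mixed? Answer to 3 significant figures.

(a) CYA to add: (36 − 5) = 31 mg/L × 479,000 L = 14,850 g cyanuric acid.

(b) Moles of Ca²⁺: 73,700 g ÷ 147 g/mol = 501.4 mol.
(b) As CaCO₃: 501.4 mol × 100.1 g/mol = 50,190 g.
(b) Rise: 50,190 g / 936,000 L × 1000 = 53.62 mg/L.

(a) 14.8 kg; (b) 53.6 ppm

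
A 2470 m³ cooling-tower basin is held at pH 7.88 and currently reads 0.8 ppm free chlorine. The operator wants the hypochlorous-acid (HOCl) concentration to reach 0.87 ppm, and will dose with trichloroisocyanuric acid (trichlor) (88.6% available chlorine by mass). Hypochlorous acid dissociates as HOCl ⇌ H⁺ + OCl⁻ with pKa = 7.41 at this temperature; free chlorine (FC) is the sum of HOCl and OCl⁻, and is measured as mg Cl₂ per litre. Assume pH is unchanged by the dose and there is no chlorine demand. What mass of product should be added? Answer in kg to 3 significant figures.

7.35 kg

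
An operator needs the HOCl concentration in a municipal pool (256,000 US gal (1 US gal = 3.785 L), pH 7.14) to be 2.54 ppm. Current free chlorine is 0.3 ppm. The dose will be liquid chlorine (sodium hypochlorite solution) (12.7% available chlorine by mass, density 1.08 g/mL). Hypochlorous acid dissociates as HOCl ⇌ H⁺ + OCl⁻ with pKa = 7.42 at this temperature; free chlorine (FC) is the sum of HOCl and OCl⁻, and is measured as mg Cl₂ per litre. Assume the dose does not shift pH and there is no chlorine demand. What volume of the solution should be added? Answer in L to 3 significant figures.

Volume: 256,000 US gal × 3.785 L/gal = 968,960 L.
[OCl⁻]/[HOCl] = 10^(pH − pKa) = 10^(7.14 − 7.42) = 0.5248; fraction as HOCl = 1/(1 + 0.5248) = 0.6558.
Free chlorine required for 2.54 ppm HOCl: 2.54 / 0.6558 = 3.873 ppm.
FC to add: 3.873 − 0.3 = 3.573 mg/L as Cl₂.
Cl₂ equivalent: 3.573 mg/L × 968,960 L = 3462 g.
Product at 12.7% available Cl: 3462 / 0.127 = 27,260 g.
Volume: 27,260 g ÷ 1.08 g/mL = 25,240 mL.

25.2 L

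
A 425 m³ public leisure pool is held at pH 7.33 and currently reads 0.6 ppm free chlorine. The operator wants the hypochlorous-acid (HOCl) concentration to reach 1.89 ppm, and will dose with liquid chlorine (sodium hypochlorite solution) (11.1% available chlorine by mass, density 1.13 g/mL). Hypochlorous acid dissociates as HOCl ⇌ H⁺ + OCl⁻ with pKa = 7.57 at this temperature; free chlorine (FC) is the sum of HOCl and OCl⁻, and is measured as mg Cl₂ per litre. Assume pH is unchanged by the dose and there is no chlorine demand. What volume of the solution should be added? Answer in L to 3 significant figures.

Volume: 425 m³ = 425,000 L.
[OCl⁻]/[HOCl] = 10^(pH − pKa) = 10^(7.33 − 7.57) = 0.5754; fraction as HOCl = 1/(1 + 0.5754) = 0.6347.
Free chlorine required for 1.89 ppm HOCl: 1.89 / 0.6347 = 2.978 ppm.
FC to add: 2.978 − 0.6 = 2.378 mg/L as Cl₂.
Cl₂ equivalent: 2.378 mg/L × 425,000 L = 1010 g.
Product at 11.1% available Cl: 1010 / 0.111 = 9103 g.
Volume: 9103 g ÷ 1.13 g/mL = 8056 mL.

8.06 L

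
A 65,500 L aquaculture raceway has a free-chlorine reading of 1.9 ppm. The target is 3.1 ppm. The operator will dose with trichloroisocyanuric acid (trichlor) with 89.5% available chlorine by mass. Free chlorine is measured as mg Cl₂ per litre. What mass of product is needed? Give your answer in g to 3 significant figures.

Chlorine deficit: 3.1 − 1.9 = 1.2 ppm = 1.2 mg/L as Cl₂.
Cl₂ equivalent needed: 1.2 mg/L × 65,500 L = 78,600 mg = 78.6 g.
Product at 89.5% available chlorine: 78.6 / 0.895 = 87.82 g.

87.8 g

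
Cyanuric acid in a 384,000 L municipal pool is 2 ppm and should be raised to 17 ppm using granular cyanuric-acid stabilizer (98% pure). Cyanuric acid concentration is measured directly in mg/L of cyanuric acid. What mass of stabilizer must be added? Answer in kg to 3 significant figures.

CYA to add: (17 − 2) = 15 mg/L × 384,000 L = 5760 g cyanuric acid.
At 98% purity: 5760 / 0.98 = 5878 g product.

5.88 kg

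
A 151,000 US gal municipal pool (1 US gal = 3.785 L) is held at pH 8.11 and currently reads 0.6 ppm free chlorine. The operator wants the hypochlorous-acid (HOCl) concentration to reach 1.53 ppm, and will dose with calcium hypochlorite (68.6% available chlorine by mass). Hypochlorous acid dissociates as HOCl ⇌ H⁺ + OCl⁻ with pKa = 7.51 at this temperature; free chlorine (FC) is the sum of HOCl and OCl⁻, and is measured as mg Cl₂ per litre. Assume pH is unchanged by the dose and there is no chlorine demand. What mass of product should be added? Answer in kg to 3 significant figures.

Volume: 151,000 US gal × 3.785 L/gal = 571,535 L.
[OCl⁻]/[HOCl] = 10^(pH − pKa) = 10^(8.11 − 7.51) = 3.981; fraction as HOCl = 1/(1 + 3.981) = 0.2008.
Free chlorine required for 1.53 ppm HOCl: 1.53 / 0.2008 = 7.621 ppm.
FC to add: 7.621 − 0.6 = 7.021 mg/L as Cl₂.
Cl₂ equivalent: 7.021 mg/L × 571,535 L = 4013 g.
Product at 68.6% available Cl: 4013 / 0.686 = 5850 g.

5.85 kg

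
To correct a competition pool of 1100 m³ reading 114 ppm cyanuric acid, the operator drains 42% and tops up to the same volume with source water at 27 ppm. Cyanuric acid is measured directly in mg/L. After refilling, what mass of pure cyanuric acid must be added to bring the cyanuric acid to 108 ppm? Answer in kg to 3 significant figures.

Volume: 1100 m³ = 1,100,000 L.
After draining 42% and refilling: 114 × 0.58 + 27 × 0.42 = 77.46 ppm.
Deficit to target: 108 − 77.46 = 30.54 mg/L.
Mass: 30.54 mg/L × 1,100,000 L = 33,590 g cyanuric acid.

33.6 kg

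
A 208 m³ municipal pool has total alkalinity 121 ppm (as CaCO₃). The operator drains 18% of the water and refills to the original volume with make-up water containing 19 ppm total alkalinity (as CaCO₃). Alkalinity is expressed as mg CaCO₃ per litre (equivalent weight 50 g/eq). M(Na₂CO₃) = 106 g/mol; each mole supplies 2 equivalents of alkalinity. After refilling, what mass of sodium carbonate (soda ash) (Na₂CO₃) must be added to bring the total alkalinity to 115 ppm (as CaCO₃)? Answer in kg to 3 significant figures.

Volume: 208 m³ = 208,000 L.
After draining 18% and refilling: 121 × 0.82 + 19 × 0.18 = 102.64 ppm.
Deficit to target: 115 − 102.64 = 12.36 mg/L.
As CaCO₃: 12.36 mg/L × 208,000 L = 2571 g; ÷ 50 g/eq ÷ 2 = 25.71 mol Na₂CO₃.
Mass: 25.71 × 106 = 2725 g.

2.73 kg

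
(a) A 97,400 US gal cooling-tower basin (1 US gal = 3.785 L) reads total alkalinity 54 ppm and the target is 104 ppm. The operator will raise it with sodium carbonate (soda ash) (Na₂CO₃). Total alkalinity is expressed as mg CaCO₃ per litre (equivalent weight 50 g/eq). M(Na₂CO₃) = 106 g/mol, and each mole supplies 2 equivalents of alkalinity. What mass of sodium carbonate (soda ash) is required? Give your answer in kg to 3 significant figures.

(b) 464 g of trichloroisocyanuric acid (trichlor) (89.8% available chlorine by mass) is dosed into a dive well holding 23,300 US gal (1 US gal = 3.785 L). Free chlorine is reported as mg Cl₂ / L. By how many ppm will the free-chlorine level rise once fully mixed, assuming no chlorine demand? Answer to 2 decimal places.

(a) Volume: 97,400 US gal × 3.785 L/gal = 368,659 L.
(a) Alkalinity to add: (104 − 54) = 50 mg/L as CaCO₃ × 368,659 L = 18,430 g as CaCO₃.
(a) Equivalents: 18,430 g ÷ 50 g/eq = 368.7 eq.
(a) Each mole of Na₂CO₃ supplies 2 eq, so 368.7 / 2 = 184.3 mol.
(a) Mass: 184.3 mol × 106 g/mol = 19,540 g.

(b) Volume: 23,300 US gal × 3.785 L/gal = 88,190 L.
(b) Available chlorine delivered: 464 g × 0.898 = 416.7 g as Cl₂.
(b) Concentration rise: 416.7 g / 88,190 L = 4.725 mg/L = 4.72 ppm.

(a) 19.5 kg; (b) 4.72 ppm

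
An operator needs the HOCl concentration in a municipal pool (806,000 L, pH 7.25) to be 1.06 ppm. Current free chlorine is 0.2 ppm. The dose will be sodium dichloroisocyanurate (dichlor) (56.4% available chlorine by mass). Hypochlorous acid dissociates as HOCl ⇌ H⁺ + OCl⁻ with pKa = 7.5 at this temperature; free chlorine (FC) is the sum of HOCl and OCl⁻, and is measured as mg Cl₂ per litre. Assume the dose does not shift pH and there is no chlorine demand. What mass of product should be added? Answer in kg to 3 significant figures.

2.08 kg

[OCl⁻]/[HOCl] = 10^(pH − pKa) = 10^(7.25 − 7.5) = 0.5623; fraction as HOCl = 1/(1 + 0.5623) = 0.6401.
Free chlorine required for 1.06 ppm HOCl: 1.06 / 0.6401 = 1.656 ppm.
FC to add: 1.656 − 0.2 = 1.456 mg/L as Cl₂.
Cl₂ equivalent: 1.456 mg/L × 806,000 L = 1174 g.
Product at 56.4% available Cl: 1174 / 0.564 = 2081 g.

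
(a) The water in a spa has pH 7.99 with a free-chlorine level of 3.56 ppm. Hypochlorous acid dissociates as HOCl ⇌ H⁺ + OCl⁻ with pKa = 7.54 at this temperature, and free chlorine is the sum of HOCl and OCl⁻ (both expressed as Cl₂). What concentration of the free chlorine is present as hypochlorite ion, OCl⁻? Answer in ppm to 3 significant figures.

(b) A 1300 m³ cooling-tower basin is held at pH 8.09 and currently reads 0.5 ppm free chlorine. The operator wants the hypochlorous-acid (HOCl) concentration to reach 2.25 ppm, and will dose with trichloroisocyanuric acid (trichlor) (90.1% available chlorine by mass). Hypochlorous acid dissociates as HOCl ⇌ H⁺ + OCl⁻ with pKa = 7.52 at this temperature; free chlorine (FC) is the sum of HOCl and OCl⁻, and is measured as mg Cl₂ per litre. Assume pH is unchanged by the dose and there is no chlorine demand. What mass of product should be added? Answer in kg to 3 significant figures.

(a) [OCl⁻]/[HOCl] = 10^(pH − pKa) = 10^(7.99 − 7.54) = 10^0.45 = 2.818.
(a) Fraction as HOCl = 1 / (1 + 2.818) = 0.2619.
(a) OCl⁻ = (1 − 0.2619) × 3.56 ppm = 2.628 ppm.

(b) Volume: 1300 m³ = 1,300,000 L.
(b) [OCl⁻]/[HOCl] = 10^(pH − pKa) = 10^(8.09 − 7.52) = 3.715; fraction as HOCl = 1/(1 + 3.715) = 0.2121.
(b) Free chlorine required for 2.25 ppm HOCl: 2.25 / 0.2121 = 10.61 ppm.
(b) FC to add: 10.61 − 0.5 = 10.11 mg/L as Cl₂.
(b) Cl₂ equivalent: 10.11 mg/L × 1,300,000 L = 13,140 g.
(b) Product at 90.1% available Cl: 13,140 / 0.901 = 14,590 g.

(a) 2.63 ppm; (b) 14.6 kg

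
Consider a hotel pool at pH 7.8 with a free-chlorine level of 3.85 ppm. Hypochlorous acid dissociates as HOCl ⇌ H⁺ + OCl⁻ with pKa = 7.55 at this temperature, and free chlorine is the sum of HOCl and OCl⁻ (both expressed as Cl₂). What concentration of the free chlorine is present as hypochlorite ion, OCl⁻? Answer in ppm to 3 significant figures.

2.46 ppm

[OCl⁻]/[HOCl] = 10^(pH − pKa) = 10^(7.8 − 7.55) = 10^0.25 = 1.778.
Fraction as HOCl = 1 / (1 + 1.778) = 0.3599.
OCl⁻ = (1 − 0.3599) × 3.85 ppm = 2.464 ppm.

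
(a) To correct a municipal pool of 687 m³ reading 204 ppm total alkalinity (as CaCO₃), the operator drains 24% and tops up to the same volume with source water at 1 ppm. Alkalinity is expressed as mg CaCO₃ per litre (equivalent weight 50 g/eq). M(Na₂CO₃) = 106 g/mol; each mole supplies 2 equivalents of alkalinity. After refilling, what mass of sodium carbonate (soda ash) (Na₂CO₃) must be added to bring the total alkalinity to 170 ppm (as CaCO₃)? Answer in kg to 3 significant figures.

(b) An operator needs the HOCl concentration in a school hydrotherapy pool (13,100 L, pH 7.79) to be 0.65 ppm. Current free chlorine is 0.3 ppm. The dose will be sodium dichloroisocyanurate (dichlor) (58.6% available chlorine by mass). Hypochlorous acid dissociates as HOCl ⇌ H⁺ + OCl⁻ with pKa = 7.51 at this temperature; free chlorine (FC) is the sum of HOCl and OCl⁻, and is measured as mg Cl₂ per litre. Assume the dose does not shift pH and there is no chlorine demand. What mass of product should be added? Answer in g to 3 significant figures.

(a) Volume: 687 m³ = 687,000 L.
(a) After draining 24% and refilling: 204 × 0.76 + 1 × 0.24 = 155.28 ppm.
(a) Deficit to target: 170 − 155.28 = 14.72 mg/L.
(a) As CaCO₃: 14.72 mg/L × 687,000 L = 10,110 g; ÷ 50 g/eq ÷ 2 = 101.1 mol Na₂CO₃.
(a) Mass: 101.1 × 106 = 10,720 g.

(b) [OCl⁻]/[HOCl] = 10^(pH − pKa) = 10^(7.79 − 7.51) = 1.905; fraction as HOCl = 1/(1 + 1.905) = 0.3442.
(b) Free chlorine required for 0.65 ppm HOCl: 0.65 / 0.3442 = 1.889 ppm.
(b) FC to add: 1.889 − 0.3 = 1.589 mg/L as Cl₂.
(b) Cl₂ equivalent: 1.589 mg/L × 13,100 L = 20.81 g.
(b) Product at 58.6% available Cl: 20.81 / 0.586 = 35.51 g.

(a) 10.7 kg; (b) 35.5 g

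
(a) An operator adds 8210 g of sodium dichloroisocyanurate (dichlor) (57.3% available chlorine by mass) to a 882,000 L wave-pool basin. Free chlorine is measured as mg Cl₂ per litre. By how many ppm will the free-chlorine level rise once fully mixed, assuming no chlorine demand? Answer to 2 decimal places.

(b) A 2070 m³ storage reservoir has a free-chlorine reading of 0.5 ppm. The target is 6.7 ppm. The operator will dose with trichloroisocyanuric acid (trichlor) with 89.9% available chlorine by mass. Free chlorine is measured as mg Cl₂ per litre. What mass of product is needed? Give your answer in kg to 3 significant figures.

(a) 5.33 ppm; (b) 14.3 kg

(a) Available chlorine delivered: 8210 g × 0.573 = 4704 g as Cl₂.
(a) Concentration rise: 4704 g / 882,000 L = 5.334 mg/L = 5.33 ppm.

(b) Volume: 2070 m³ = 2,070,000 L.
(b) Chlorine deficit: 6.7 − 0.5 = 6.2 ppm = 6.2 mg/L as Cl₂.
(b) Cl₂ equivalent needed: 6.2 mg/L × 2,070,000 L = 12,830,000 mg = 12,830 g.
(b) Product at 89.9% available chlorine: 12,830 / 0.899 = 14,280 g.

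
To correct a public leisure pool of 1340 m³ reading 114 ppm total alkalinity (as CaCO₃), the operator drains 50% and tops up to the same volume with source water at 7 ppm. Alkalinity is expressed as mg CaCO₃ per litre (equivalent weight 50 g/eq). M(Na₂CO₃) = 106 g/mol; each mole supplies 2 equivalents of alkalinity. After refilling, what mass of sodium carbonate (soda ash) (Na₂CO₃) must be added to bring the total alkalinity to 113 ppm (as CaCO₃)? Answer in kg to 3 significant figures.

74.6 kg

Volume: 1340 m³ = 1,340,000 L.
After draining 50% and refilling: 114 × 0.50 + 7 × 0.50 = 60.5 ppm.
Deficit to target: 113 − 60.5 = 52.5 mg/L.
As CaCO₃: 52.5 mg/L × 1,340,000 L = 70,350 g; ÷ 50 g/eq ÷ 2 = 703.5 mol Na₂CO₃.
Mass: 703.5 × 106 = 74,570 g.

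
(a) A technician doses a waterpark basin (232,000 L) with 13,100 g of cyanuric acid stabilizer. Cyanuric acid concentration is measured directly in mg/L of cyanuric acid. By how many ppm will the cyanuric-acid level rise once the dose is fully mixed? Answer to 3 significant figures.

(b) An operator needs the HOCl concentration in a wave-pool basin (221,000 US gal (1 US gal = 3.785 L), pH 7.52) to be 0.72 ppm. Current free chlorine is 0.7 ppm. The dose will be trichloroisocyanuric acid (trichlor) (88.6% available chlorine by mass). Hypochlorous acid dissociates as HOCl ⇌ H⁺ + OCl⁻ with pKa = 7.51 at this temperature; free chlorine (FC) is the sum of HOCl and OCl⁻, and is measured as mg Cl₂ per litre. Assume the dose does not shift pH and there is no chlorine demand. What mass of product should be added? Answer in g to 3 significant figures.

(a) Rise: 13,100 g / 232,000 L × 1000 = 56.47 mg/L.

(b) Volume: 221,000 US gal × 3.785 L/gal = 836,485 L.
(b) [OCl⁻]/[HOCl] = 10^(pH − pKa) = 10^(7.52 − 7.51) = 1.023; fraction as HOCl = 1/(1 + 1.023) = 0.4942.
(b) Free chlorine required for 0.72 ppm HOCl: 0.72 / 0.4942 = 1.457 ppm.
(b) FC to add: 1.457 − 0.7 = 0.7568 mg/L as Cl₂.
(b) Cl₂ equivalent: 0.7568 mg/L × 836,485 L = 633 g.
(b) Product at 88.6% available Cl: 633 / 0.886 = 714.5 g.

(a) 56.5 ppm; (b) 714 g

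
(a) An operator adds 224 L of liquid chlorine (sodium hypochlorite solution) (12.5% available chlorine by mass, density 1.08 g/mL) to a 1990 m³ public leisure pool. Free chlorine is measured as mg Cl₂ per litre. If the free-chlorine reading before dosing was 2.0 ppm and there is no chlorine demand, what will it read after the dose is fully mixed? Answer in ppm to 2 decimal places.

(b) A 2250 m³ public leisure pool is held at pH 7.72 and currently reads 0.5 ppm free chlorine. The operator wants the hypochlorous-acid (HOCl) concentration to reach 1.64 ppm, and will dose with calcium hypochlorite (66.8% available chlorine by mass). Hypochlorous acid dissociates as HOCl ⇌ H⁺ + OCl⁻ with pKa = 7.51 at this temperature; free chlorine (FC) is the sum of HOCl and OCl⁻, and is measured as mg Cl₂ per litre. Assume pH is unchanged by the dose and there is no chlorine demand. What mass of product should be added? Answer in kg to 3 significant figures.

(a) 17.20 ppm; (b) 12.8 kg

(a) Volume: 1990 m³ = 1,990,000 L.
(a) Mass of solution: 224 L × 1000 mL/L × 1.08 g/mL = 241,900 g.
(a) Available chlorine delivered: 241,900 g × 0.125 = 30,240 g as Cl₂.
(a) Concentration rise: 30,240 g / 1,990,000 L = 15.2 mg/L = 15.20 ppm.
(a) Final FC: 2.0 + 15.20 = 17.20 ppm.

(b) Volume: 2250 m³ = 2,250,000 L.
(b) [OCl⁻]/[HOCl] = 10^(pH − pKa) = 10^(7.72 − 7.51) = 1.622; fraction as HOCl = 1/(1 + 1.622) = 0.3814.
(b) Free chlorine required for 1.64 ppm HOCl: 1.64 / 0.3814 = 4.3 ppm.
(b) FC to add: 4.3 − 0.5 = 3.8 mg/L as Cl₂.
(b) Cl₂ equivalent: 3.8 mg/L × 2,250,000 L = 8549 g.
(b) Product at 66.8% available Cl: 8549 / 0.668 = 12,800 g.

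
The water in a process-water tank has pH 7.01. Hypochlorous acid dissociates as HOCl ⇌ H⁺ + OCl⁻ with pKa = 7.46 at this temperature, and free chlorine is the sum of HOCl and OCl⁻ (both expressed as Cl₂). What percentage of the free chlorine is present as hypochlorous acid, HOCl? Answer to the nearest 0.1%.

73.8%

[OCl⁻]/[HOCl] = 10^(pH − pKa) = 10^(7.01 − 7.46) = 10^-0.45 = 0.3548.
Fraction as HOCl = 1 / (1 + 0.3548) = 0.7381.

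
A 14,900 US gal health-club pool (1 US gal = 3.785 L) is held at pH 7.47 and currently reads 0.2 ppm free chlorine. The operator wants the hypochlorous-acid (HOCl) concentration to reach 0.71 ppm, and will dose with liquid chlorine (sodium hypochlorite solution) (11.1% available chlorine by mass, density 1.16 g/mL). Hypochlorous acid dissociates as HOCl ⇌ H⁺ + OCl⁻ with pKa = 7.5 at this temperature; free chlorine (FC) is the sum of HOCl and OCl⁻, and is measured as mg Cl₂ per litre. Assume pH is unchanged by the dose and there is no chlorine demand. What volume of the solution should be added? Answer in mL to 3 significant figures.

514 mL

Volume: 14,900 US gal × 3.785 L/gal = 56,396 L.
[OCl⁻]/[HOCl] = 10^(pH − pKa) = 10^(7.47 − 7.5) = 0.9333; fraction as HOCl = 1/(1 + 0.9333) = 0.5173.
Free chlorine required for 0.71 ppm HOCl: 0.71 / 0.5173 = 1.373 ppm.
FC to add: 1.373 − 0.2 = 1.173 mg/L as Cl₂.
Cl₂ equivalent: 1.173 mg/L × 56,396 L = 66.13 g.
Product at 11.1% available Cl: 66.13 / 0.111 = 595.8 g.
Volume: 595.8 g ÷ 1.16 g/mL = 513.6 mL.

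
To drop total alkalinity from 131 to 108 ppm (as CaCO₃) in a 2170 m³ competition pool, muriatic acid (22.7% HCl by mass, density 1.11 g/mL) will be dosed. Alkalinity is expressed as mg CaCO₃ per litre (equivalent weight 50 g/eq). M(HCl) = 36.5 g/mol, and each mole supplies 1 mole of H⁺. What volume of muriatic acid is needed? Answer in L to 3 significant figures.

145 L

Volume: 2170 m³ = 2,170,000 L.
Alkalinity to neutralize: (131 − 108) = 23 mg/L as CaCO₃ × 2,170,000 L = 49,910 g as CaCO₃.
Equivalents of H⁺ required: 49,910 ÷ 50 g/eq = 998.2 eq = 998.2 mol HCl.
Mass of HCl: 998.2 × 36.5 = 36,430 g.
Mass of 22.7% solution: 36,430 / 0.227 = 160,500 g.
Volume: 160,500 g ÷ 1.11 g/mL = 144,600 mL.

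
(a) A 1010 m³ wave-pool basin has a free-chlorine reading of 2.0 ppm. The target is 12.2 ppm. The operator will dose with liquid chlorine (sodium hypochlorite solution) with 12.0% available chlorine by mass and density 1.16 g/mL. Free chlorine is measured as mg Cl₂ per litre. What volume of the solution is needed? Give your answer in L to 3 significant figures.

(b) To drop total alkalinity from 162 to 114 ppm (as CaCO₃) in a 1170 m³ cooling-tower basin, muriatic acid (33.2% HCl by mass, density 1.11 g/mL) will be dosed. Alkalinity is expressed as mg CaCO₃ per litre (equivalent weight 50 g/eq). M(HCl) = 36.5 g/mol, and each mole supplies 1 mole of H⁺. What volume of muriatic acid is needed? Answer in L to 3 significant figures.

(a) 74.0 L; (b) 111 L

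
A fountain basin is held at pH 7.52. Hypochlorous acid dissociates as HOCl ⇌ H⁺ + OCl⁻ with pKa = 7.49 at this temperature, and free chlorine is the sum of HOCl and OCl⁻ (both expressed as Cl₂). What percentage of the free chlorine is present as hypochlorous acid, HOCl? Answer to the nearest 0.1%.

48.3%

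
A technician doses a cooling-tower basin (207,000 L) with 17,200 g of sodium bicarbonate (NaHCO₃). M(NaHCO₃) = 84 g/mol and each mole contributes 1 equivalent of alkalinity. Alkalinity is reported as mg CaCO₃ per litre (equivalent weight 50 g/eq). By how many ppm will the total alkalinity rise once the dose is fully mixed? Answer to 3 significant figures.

49.5 ppm

Moles of NaHCO₃: 17,200 g ÷ 84 g/mol = 204.8 mol → 204.8 eq of alkalinity.
As CaCO₃: 204.8 eq × 50 g/eq = 10,240 g.
Rise: 10,240 g / 207,000 L × 1000 = 49.46 mg/L.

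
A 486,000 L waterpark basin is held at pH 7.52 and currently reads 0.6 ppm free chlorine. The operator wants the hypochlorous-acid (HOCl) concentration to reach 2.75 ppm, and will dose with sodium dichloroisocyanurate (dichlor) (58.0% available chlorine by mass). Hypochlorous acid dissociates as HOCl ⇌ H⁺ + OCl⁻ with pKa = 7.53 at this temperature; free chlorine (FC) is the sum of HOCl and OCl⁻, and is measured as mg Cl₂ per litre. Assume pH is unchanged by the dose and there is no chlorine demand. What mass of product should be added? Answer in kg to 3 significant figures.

[OCl⁻]/[HOCl] = 10^(pH − pKa) = 10^(7.52 − 7.53) = 0.9772; fraction as HOCl = 1/(1 + 0.9772) = 0.5058.
Free chlorine required for 2.75 ppm HOCl: 2.75 / 0.5058 = 5.437 ppm.
FC to add: 5.437 − 0.6 = 4.837 mg/L as Cl₂.
Cl₂ equivalent: 4.837 mg/L × 486,000 L = 2351 g.
Product at 58.0% available Cl: 2351 / 0.58 = 4053 g.

4.05 kg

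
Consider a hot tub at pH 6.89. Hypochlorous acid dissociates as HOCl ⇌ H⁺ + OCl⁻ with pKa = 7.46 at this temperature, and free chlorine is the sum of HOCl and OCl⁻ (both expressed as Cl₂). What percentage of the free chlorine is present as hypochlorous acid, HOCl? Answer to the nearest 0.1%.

[OCl⁻]/[HOCl] = 10^(pH − pKa) = 10^(6.89 − 7.46) = 10^-0.57 = 0.2692.
Fraction as HOCl = 1 / (1 + 0.2692) = 0.7879.

78.8%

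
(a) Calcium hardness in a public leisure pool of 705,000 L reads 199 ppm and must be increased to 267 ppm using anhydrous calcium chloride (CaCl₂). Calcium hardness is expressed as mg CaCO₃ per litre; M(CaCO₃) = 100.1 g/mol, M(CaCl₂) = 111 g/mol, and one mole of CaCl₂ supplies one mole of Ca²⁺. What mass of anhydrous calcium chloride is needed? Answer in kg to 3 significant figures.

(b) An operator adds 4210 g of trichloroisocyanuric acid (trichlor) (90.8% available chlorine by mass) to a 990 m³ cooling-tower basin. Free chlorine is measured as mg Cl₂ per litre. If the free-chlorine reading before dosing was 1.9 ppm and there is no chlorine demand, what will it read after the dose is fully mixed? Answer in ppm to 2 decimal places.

(a) Hardness to add: (267 − 199) = 68 mg/L as CaCO₃ × 705,000 L = 47,940 g as CaCO₃.
(a) Moles of Ca²⁺ (1 mol Ca²⁺ ≡ 1 mol CaCO₃): 47,940 / 100.1 g/mol = 478.9 mol.
(a) Mass of CaCl₂: 478.9 × 111 = 53,160 g.

(b) Volume: 990 m³ = 990,000 L.
(b) Available chlorine delivered: 4210 g × 0.908 = 3823 g as Cl₂.
(b) Concentration rise: 3823 g / 990,000 L = 3.861 mg/L = 3.86 ppm.
(b) Final FC: 1.9 + 3.86 = 5.76 ppm.

(a) 53.2 kg; (b) 5.76 ppm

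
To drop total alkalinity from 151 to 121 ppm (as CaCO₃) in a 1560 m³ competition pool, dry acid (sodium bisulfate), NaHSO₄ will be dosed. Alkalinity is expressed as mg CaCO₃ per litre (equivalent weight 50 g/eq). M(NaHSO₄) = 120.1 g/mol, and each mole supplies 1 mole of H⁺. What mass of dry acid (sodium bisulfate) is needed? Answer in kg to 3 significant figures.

112 kg

Volume: 1560 m³ = 1,560,000 L.
Alkalinity to neutralize: (151 − 121) = 30 mg/L as CaCO₃ × 1,560,000 L = 46,800 g as CaCO₃.
Equivalents of H⁺ required: 46,800 ÷ 50 g/eq = 936 eq = 936 mol NaHSO₄.
Mass of NaHSO₄: 936 × 120.1 = 112,400 g.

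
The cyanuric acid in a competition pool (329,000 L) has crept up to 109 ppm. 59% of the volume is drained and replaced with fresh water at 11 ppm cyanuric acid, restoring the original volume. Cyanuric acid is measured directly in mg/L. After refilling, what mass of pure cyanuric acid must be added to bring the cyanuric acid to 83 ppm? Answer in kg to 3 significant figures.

After draining 59% and refilling: 109 × 0.41 + 11 × 0.59 = 51.18 ppm.
Deficit to target: 83 − 51.18 = 31.82 mg/L.
Mass: 31.82 mg/L × 329,000 L = 10,470 g cyanuric acid.

10.5 kg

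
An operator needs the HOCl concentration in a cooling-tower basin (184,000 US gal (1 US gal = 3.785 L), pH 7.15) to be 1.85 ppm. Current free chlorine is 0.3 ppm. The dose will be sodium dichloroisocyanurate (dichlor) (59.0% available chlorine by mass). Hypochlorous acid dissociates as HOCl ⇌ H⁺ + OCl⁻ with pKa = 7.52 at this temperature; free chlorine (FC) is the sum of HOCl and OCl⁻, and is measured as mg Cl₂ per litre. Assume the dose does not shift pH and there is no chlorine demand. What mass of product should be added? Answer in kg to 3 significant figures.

2.76 kg

Volume: 184,000 US gal × 3.785 L/gal = 696,440 L.
[OCl⁻]/[HOCl] = 10^(pH − pKa) = 10^(7.15 − 7.52) = 0.4266; fraction as HOCl = 1/(1 + 0.4266) = 0.701.
Free chlorine required for 1.85 ppm HOCl: 1.85 / 0.701 = 2.639 ppm.
FC to add: 2.639 − 0.3 = 2.339 mg/L as Cl₂.
Cl₂ equivalent: 2.339 mg/L × 696,440 L = 1629 g.
Product at 59.0% available Cl: 1629 / 0.59 = 2761 g.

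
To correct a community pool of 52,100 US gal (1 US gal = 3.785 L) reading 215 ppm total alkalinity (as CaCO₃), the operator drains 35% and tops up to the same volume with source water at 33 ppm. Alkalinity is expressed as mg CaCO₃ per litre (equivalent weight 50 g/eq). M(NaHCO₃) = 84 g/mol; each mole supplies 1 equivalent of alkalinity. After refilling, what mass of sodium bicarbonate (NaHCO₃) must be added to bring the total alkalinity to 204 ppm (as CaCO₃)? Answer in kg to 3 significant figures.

17.5 kg

Volume: 52,100 US gal × 3.785 L/gal = 197,198 L.
After draining 35% and refilling: 215 × 0.65 + 33 × 0.35 = 151.3 ppm.
Deficit to target: 204 − 151.3 = 52.7 mg/L.
As CaCO₃: 52.7 mg/L × 197,198 L = 10,390 g; ÷ 50 g/eq ÷ 1 = 207.8 mol NaHCO₃.
Mass: 207.8 × 84 = 17,460 g.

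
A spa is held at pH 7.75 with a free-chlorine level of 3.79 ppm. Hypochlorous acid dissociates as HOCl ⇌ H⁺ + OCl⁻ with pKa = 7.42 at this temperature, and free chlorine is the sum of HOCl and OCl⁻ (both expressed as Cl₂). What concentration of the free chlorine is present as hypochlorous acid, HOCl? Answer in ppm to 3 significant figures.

1.21 ppm

[OCl⁻]/[HOCl] = 10^(pH − pKa) = 10^(7.75 − 7.42) = 10^0.33 = 2.138.
Fraction as HOCl = 1 / (1 + 2.138) = 0.3187.
HOCl = 0.3187 × 3.79 ppm = 1.208 ppm.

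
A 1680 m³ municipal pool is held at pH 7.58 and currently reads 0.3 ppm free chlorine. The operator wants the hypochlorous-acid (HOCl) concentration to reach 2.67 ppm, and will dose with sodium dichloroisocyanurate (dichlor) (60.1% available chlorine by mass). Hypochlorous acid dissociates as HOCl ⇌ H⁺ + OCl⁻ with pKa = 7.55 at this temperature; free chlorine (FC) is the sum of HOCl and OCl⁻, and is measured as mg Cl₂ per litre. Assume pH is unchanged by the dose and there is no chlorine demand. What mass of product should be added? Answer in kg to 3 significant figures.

14.6 kg

Volume: 1680 m³ = 1,680,000 L.
[OCl⁻]/[HOCl] = 10^(pH − pKa) = 10^(7.58 − 7.55) = 1.072; fraction as HOCl = 1/(1 + 1.072) = 0.4827.
Free chlorine required for 2.67 ppm HOCl: 2.67 / 0.4827 = 5.531 ppm.
FC to add: 5.531 − 0.3 = 5.231 mg/L as Cl₂.
Cl₂ equivalent: 5.231 mg/L × 1,680,000 L = 8788 g.
Product at 60.1% available Cl: 8788 / 0.601 = 14,620 g.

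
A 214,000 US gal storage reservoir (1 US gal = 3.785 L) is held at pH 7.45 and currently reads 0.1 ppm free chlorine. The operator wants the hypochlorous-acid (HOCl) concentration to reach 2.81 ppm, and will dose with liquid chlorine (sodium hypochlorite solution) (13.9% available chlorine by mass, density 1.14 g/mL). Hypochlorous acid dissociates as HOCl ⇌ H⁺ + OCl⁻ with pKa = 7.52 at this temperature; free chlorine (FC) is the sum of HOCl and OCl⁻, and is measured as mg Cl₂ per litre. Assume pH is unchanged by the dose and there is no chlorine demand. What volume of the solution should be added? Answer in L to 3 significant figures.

26.1 L

Volume: 214,000 US gal × 3.785 L/gal = 809,990 L.
[OCl⁻]/[HOCl] = 10^(pH − pKa) = 10^(7.45 − 7.52) = 0.8511; fraction as HOCl = 1/(1 + 0.8511) = 0.5402.
Free chlorine required for 2.81 ppm HOCl: 2.81 / 0.5402 = 5.202 ppm.
FC to add: 5.202 − 0.1 = 5.102 mg/L as Cl₂.
Cl₂ equivalent: 5.102 mg/L × 809,990 L = 4132 g.
Product at 13.9% available Cl: 4132 / 0.139 = 29,730 g.
Volume: 29,730 g ÷ 1.14 g/mL = 26,080 mL.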